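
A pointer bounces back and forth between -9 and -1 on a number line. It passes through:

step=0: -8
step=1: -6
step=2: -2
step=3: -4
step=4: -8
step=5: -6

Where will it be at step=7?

The value travels 4 per step and bounces off the walls at -9 and -1.
  step 6: -6 → -2
  step 7: -2 → -4

-4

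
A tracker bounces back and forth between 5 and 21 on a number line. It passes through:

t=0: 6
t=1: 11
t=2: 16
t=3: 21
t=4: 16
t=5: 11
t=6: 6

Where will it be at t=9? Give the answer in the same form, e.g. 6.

19

The value reflects between 5 and 21, moving 5 per step.
  step 7: 6 → 9
  step 8: 9 → 14
  step 9: 14 → 19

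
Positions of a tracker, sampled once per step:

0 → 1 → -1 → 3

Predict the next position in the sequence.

Step-to-step displacements: +1, -2, +4; each is -2× the previous.
step 4: 3 − 8 → -5

-5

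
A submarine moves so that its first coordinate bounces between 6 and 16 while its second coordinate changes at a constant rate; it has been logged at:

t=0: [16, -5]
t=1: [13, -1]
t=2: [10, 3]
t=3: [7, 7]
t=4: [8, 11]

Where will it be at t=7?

The first coordinate reflects between 6 and 16, moving 3 per step.
  step 5: 8 → 11
  step 6: 11 → 14
  step 7: 14 → 15
The second coordinate changes by +4 each step: at step 7 it is 23.

[15, 23]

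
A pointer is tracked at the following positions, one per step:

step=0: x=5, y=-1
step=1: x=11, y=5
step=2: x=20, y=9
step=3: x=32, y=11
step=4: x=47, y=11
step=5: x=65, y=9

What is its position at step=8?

x=137, y=-9

First differences are (+6, +6), (+9, +4), (+12, +2), (+15, +0), (+18, -2); their common second difference is (+3, -2) (constant acceleration).
step 6: x=65, y=9 + (+21, -4) → x=86, y=5
step 7: x=86, y=5 + (+24, -6) → x=110, y=-1
step 8: x=110, y=-1 + (+27, -8) → x=137, y=-9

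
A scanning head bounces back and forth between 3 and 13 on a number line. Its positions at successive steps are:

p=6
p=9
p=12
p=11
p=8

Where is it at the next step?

The value travels 3 per step and bounces off the walls at 3 and 13.
  step 5: 8 → 5

p=5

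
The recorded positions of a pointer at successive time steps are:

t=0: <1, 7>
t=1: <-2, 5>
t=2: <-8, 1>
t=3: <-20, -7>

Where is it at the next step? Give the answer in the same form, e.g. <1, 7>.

Step-to-step displacements: <-3, -2>, <-6, -4>, <-12, -8>; each is 2× the previous.
step 4: <-20, -7> + <-24, -16> → <-44, -23>

<-44, -23>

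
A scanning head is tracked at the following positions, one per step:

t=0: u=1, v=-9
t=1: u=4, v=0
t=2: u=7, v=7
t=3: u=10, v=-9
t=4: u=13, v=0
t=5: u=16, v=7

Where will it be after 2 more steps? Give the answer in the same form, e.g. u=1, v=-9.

The u coordinate changes by +3 each step, so at step 7 it is 1 + 7·(3) = 22.
The v coordinate repeats the cycle [-9, 0, 7] with period 3; step 7 mod 3 = 1, giving 0.

u=22, v=0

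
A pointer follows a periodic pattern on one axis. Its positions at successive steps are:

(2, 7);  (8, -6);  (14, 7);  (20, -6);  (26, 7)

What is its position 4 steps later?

The first coordinate changes by +6 each step, so at step 8 it is 2 + 8·(6) = 50.
The second coordinate repeats the cycle [7, -6] with period 2; step 8 mod 2 = 0, giving 7.

(50, 7)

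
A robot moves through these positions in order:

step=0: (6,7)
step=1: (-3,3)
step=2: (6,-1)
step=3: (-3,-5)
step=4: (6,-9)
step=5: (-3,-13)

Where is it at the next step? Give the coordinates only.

(6,-17)

The first coordinate repeats the cycle [6, -3] with period 2; step 6 mod 2 = 0, giving 6.
The second coordinate changes by -4 each step, so at step 6 it is 7 + 6·(-4) = -17.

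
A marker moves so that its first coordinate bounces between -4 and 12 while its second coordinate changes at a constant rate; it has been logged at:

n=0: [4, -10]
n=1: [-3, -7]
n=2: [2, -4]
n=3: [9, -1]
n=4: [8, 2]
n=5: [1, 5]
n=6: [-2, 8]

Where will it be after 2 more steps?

The first coordinate travels 7 per step and bounces off the walls at -4 and 12.
  step 7: -2 → 5
  step 8: 5 → 12
The second coordinate changes by +3 each step: at step 8 it is 14.

[12, 14]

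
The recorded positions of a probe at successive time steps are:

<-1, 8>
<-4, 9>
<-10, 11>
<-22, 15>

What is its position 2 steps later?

<-94, 39>

Consecutive displacements <-3, +1>, <-6, +2>, <-12, +4> scale by a factor of 2 each step.
step 4: <-22, 15> + <-24, +8> → <-46, 23>
step 5: <-46, 23> + <-48, +16> → <-94, 39>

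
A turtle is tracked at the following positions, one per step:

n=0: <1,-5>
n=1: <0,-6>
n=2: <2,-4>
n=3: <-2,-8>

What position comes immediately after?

<6,0>

Step-to-step displacements: <-1,-1>, <+2,+2>, <-4,-4>; each is -2× the previous.
step 4: <-2,-8> + <+8,+8> → <6,0>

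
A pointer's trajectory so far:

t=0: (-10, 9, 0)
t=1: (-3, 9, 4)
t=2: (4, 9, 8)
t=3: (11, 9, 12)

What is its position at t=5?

Each step adds (+7, +0, +4) to the position.
step 4: (11, 9, 12) + (+7, +0, +4) → (18, 9, 16)
step 5: (18, 9, 16) + (+7, +0, +4) → (25, 9, 20)

(25, 9, 20)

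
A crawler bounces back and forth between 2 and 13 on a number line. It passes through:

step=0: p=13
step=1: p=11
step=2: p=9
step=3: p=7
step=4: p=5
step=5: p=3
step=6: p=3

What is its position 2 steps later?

p=7

The value travels 2 per step and bounces off the walls at 2 and 13.
  step 7: 3 → 5
  step 8: 5 → 7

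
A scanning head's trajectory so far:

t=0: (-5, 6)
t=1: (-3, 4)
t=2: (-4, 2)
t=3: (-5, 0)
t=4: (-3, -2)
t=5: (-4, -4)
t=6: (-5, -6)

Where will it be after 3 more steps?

(-5, -12)

The first coordinate repeats the cycle [-5, -3, -4] with period 3; step 9 mod 3 = 0, giving -5.
The second coordinate changes by -2 each step, so at step 9 it is 6 + 9·(-2) = -12.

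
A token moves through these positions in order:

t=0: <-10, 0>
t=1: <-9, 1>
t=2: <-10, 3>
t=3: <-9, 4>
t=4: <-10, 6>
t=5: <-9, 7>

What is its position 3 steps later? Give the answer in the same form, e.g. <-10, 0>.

Differencing gives <+1, +1>, <-1, +2>, <+1, +1>, <-1, +2>, <+1, +1>. This is the pattern <+1, +1>, <-1, +2> repeated.
step 6: apply <-1, +2> → <-10, 9>
step 7: apply <+1, +1> → <-9, 10>
step 8: apply <-1, +2> → <-10, 12>

<-10, 12>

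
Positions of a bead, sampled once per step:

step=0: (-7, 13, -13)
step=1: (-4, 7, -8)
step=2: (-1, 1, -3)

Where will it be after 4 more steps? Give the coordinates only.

(11, -23, 17)

Each step adds (+3, -6, +5) to the position.
step 3: (-1, 1, -3) + (+3, -6, +5) → (2, -5, 2)
step 4: (2, -5, 2) + (+3, -6, +5) → (5, -11, 7)
step 5: (5, -11, 7) + (+3, -6, +5) → (8, -17, 12)
step 6: (8, -17, 12) + (+3, -6, +5) → (11, -23, 17)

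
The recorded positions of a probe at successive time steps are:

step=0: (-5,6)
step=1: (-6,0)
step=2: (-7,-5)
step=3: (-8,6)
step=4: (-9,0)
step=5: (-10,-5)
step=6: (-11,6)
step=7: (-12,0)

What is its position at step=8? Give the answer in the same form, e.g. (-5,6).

(-13,-5)

First: linear, -1 per step → -13 at step 8.
Second: cycles through 6, 0, -5 every 3 steps. Step 8 lands at position 2 of the cycle → -5.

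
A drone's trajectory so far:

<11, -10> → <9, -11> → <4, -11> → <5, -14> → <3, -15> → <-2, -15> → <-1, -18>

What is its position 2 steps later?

Differencing gives <-2, -1>, <-5, +0>, <+1, -3>, <-2, -1>, <-5, +0>, <+1, -3>. This is the pattern <-2, -1>, <-5, +0>, <+1, -3> repeated.
step 7: apply <-2, -1> → <-3, -19>
step 8: apply <-5, +0> → <-8, -19>

<-8, -19>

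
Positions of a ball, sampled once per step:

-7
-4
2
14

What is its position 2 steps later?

86

Step-to-step displacements: +3, +6, +12; each is 2× the previous.
step 4: 14 + 24 → 38
step 5: 38 + 48 → 86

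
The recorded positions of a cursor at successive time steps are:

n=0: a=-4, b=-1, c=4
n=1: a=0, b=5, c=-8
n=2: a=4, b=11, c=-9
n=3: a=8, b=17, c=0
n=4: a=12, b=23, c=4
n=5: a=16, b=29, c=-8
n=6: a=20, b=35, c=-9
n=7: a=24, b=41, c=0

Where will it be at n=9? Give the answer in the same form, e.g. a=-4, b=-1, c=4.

A: linear, +4 per step → 32 at step 9.
B: linear, +6 per step → 53 at step 9.
C: cycles through 4, -8, -9, 0 every 4 steps. Step 9 lands at position 1 of the cycle → -8.

a=32, b=53, c=-8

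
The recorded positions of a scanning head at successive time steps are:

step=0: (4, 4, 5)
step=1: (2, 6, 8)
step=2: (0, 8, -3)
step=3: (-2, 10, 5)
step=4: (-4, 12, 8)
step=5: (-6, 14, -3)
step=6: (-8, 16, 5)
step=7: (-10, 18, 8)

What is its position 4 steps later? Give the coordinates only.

(-18, 26, -3)

The first coordinate changes by -2 each step, so at step 11 it is 4 + 11·(-2) = -18.
The second coordinate changes by +2 each step, so at step 11 it is 4 + 11·(2) = 26.
The third coordinate repeats the cycle [5, 8, -3] with period 3; step 11 mod 3 = 2, giving -3.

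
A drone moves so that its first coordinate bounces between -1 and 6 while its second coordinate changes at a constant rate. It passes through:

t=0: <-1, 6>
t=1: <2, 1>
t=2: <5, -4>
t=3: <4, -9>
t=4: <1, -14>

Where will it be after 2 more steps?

<3, -24>

The first coordinate travels 3 per step and bounces off the walls at -1 and 6.
  step 5: 1 → 0
  step 6: 0 → 3
The second coordinate changes by -5 each step: at step 6 it is -24.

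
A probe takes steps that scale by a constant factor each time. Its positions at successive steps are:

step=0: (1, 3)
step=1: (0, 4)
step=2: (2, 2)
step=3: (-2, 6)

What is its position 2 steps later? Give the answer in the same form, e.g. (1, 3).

The jumps are (-1, +1), (+2, -2), (-4, +4) — a geometric progression with ratio -2.
step 4: (-2, 6) + (+8, -8) → (6, -2)
step 5: (6, -2) + (-16, +16) → (-10, 14)

(-10, 14)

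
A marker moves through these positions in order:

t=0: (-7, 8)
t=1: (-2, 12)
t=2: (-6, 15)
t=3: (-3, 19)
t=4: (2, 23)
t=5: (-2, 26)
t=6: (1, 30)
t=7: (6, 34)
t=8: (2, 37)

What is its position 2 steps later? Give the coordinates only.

Differencing gives (+5, +4), (-4, +3), (+3, +4), (+5, +4), (-4, +3), (+3, +4), (+5, +4), (-4, +3). This is the pattern (+5, +4), (-4, +3), (+3, +4) repeated.
step 9: apply (+3, +4) → (5, 41)
step 10: apply (+5, +4) → (10, 45)

(10, 45)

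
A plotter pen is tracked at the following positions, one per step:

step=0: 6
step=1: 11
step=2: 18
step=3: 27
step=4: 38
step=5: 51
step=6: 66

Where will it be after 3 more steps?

Successive displacements: +5, +7, +9, +11, +13, +15 — each changes by +2.
step 7: 66 + 17 → 83
step 8: 83 + 19 → 102
step 9: 102 + 21 → 123

123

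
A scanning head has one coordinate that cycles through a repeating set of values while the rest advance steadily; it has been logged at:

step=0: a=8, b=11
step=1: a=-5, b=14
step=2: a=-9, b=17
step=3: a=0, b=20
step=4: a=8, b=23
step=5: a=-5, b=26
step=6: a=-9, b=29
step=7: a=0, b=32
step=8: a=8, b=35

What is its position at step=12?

A: cycles through 8, -5, -9, 0 every 4 steps. Step 12 lands at position 0 of the cycle → 8.
B: linear, +3 per step → 47 at step 12.

a=8, b=47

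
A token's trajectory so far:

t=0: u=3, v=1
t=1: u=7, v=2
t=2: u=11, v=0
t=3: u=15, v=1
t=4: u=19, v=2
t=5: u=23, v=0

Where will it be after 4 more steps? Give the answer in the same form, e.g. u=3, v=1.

U: linear, +4 per step → 39 at step 9.
V: cycles through 1, 2, 0 every 3 steps. Step 9 lands at position 0 of the cycle → 1.

u=39, v=1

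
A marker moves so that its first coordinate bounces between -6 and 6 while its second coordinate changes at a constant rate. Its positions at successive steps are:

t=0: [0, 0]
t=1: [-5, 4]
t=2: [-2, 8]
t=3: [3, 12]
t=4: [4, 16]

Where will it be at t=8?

[4, 32]

The first coordinate reflects between -6 and 6, moving 5 per step.
  step 5: 4 → -1
  step 6: -1 → -6
  step 7: -6 → -1
  step 8: -1 → 4
The second coordinate changes by +4 each step: at step 8 it is 32.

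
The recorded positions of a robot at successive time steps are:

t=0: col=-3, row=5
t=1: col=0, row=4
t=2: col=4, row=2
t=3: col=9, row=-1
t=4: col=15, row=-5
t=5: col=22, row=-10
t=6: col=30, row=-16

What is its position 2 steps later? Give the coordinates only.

Taking differences between consecutive positions: (+3,-1), (+4,-2), (+5,-3), (+6,-4), (+7,-5), (+8,-6). These grow by (+1,-1) each step.
step 7: col=30, row=-16 + (+9,-7) → col=39, row=-23
step 8: col=39, row=-23 + (+10,-8) → col=49, row=-31

col=49, row=-31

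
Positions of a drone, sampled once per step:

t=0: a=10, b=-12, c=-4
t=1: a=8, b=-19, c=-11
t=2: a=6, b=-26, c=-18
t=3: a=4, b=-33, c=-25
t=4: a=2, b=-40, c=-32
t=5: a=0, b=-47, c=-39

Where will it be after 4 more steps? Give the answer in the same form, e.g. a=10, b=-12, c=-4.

a=-8, b=-75, c=-67

Constant displacement of (-2, -7, -7) per step.
step 6: a=0, b=-47, c=-39 + (-2, -7, -7) → a=-2, b=-54, c=-46
step 7: a=-2, b=-54, c=-46 + (-2, -7, -7) → a=-4, b=-61, c=-53
step 8: a=-4, b=-61, c=-53 + (-2, -7, -7) → a=-6, b=-68, c=-60
step 9: a=-6, b=-68, c=-60 + (-2, -7, -7) → a=-8, b=-75, c=-67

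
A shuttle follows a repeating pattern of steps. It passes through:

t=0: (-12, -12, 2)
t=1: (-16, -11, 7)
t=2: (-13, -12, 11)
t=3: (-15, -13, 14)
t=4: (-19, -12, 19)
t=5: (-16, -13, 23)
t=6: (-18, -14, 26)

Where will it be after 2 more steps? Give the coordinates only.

Differencing gives (-4, +1, +5), (+3, -1, +4), (-2, -1, +3), (-4, +1, +5), (+3, -1, +4), (-2, -1, +3). This is the pattern (-4, +1, +5), (+3, -1, +4), (-2, -1, +3) repeated.
step 7: apply (-4, +1, +5) → (-22, -13, 31)
step 8: apply (+3, -1, +4) → (-19, -14, 35)

(-19, -14, 35)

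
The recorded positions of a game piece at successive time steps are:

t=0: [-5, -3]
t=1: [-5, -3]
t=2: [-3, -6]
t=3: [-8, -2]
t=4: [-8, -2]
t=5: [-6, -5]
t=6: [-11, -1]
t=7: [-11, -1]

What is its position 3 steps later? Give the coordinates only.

Step-to-step displacements: [+0, +0], [+2, -3], [-5, +4], [+0, +0], [+2, -3], [-5, +4], [+0, +0] — a repeating cycle of length 3.
step 8: apply [+2, -3] → [-9, -4]
step 9: apply [-5, +4] → [-14, 0]
step 10: apply [+0, +0] → [-14, 0]

[-14, 0]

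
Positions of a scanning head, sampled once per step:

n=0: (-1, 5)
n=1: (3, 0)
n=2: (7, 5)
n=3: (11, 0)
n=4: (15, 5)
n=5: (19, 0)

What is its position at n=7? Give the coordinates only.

First: linear, +4 per step → 27 at step 7.
Second: cycles through 5, 0 every 2 steps. Step 7 lands at position 1 of the cycle → 0.

(27, 0)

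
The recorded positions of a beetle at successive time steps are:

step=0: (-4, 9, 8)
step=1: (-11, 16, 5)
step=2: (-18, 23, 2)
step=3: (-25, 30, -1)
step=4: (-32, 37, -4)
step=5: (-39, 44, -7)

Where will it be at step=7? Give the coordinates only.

Each step adds (-7, +7, -3) to the position.
step 6: (-39, 44, -7) + (-7, +7, -3) → (-46, 51, -10)
step 7: (-46, 51, -10) + (-7, +7, -3) → (-53, 58, -13)

(-53, 58, -13)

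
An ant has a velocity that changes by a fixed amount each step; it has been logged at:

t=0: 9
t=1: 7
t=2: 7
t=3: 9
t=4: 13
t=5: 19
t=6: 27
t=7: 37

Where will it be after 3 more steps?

79

Successive displacements: -2, +0, +2, +4, +6, +8, +10 — each changes by +2.
step 8: 37 + 12 → 49
step 9: 49 + 14 → 63
step 10: 63 + 16 → 79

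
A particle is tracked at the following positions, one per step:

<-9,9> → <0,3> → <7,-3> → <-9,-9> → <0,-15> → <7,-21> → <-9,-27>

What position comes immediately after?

<0,-33>

The first coordinate repeats the cycle [-9, 0, 7] with period 3; step 7 mod 3 = 1, giving 0.
The second coordinate changes by -6 each step, so at step 7 it is 9 + 7·(-6) = -33.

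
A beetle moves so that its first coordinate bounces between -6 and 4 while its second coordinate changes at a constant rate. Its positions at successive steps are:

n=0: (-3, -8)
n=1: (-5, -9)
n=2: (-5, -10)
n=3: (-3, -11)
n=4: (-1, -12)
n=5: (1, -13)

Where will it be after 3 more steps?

(1, -16)

The first coordinate reflects between -6 and 4, moving 2 per step.
  step 6: 1 → 3
  step 7: 3 → 3
  step 8: 3 → 1
The second coordinate changes by -1 each step: at step 8 it is -16.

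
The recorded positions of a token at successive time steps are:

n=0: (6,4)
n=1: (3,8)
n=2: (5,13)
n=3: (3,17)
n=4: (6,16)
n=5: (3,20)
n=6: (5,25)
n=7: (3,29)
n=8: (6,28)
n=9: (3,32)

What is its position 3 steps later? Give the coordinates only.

(6,40)

Differencing gives (-3,+4), (+2,+5), (-2,+4), (+3,-1), (-3,+4), (+2,+5), (-2,+4), (+3,-1), (-3,+4). This is the pattern (-3,+4), (+2,+5), (-2,+4), (+3,-1) repeated.
step 10: apply (+2,+5) → (5,37)
step 11: apply (-2,+4) → (3,41)
step 12: apply (+3,-1) → (6,40)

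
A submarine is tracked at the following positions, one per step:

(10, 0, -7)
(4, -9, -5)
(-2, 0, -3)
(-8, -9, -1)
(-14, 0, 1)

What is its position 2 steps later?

First: linear, -6 per step → -26 at step 6.
Second: cycles through 0, -9 every 2 steps. Step 6 lands at position 0 of the cycle → 0.
Third: linear, +2 per step → 5 at step 6.

(-26, 0, 5)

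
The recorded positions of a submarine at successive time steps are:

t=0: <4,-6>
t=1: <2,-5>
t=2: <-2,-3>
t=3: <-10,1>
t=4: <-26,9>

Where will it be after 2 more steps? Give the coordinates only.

Consecutive displacements <-2,+1>, <-4,+2>, <-8,+4>, <-16,+8> scale by a factor of 2 each step.
step 5: <-26,9> + <-32,+16> → <-58,25>
step 6: <-58,25> + <-64,+32> → <-122,57>

<-122,57>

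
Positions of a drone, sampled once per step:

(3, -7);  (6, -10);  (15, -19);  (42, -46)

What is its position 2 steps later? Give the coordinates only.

(366, -370)

Step-to-step displacements: (+3, -3), (+9, -9), (+27, -27); each is 3× the previous.
step 4: (42, -46) + (+81, -81) → (123, -127)
step 5: (123, -127) + (+243, -243) → (366, -370)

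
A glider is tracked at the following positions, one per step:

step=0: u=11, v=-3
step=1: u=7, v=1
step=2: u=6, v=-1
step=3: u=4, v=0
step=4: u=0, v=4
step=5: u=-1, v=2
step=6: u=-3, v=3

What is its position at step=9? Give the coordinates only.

Differencing gives (-4,+4), (-1,-2), (-2,+1), (-4,+4), (-1,-2), (-2,+1). This is the pattern (-4,+4), (-1,-2), (-2,+1) repeated.
step 7: apply (-4,+4) → u=-7, v=7
step 8: apply (-1,-2) → u=-8, v=5
step 9: apply (-2,+1) → u=-10, v=6

u=-10, v=6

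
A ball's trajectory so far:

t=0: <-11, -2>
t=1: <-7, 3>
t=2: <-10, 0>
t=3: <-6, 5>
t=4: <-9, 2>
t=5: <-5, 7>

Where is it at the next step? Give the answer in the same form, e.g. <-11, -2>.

Step-to-step displacements: <+4, +5>, <-3, -3>, <+4, +5>, <-3, -3>, <+4, +5> — a repeating cycle of length 2.
step 6: apply <-3, -3> → <-8, 4>

<-8, 4>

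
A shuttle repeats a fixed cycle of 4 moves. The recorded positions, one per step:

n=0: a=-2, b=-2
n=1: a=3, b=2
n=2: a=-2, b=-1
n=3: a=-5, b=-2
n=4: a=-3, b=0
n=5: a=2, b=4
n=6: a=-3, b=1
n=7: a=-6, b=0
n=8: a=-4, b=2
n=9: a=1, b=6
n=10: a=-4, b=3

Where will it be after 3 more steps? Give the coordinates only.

Step-to-step displacements: (+5, +4), (-5, -3), (-3, -1), (+2, +2), (+5, +4), (-5, -3), (-3, -1), (+2, +2), (+5, +4), (-5, -3) — a repeating cycle of length 4.
step 11: apply (-3, -1) → a=-7, b=2
step 12: apply (+2, +2) → a=-5, b=4
step 13: apply (+5, +4) → a=0, b=8

a=0, b=8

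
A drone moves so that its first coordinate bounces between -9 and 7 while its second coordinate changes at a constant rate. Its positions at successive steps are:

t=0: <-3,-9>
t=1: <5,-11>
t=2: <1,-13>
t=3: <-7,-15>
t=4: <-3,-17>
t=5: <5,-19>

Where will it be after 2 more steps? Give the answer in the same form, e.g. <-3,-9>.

<-7,-23>

The first coordinate travels 8 per step and bounces off the walls at -9 and 7.
  step 6: 5 → 1
  step 7: 1 → -7
The second coordinate changes by -2 each step: at step 7 it is -23.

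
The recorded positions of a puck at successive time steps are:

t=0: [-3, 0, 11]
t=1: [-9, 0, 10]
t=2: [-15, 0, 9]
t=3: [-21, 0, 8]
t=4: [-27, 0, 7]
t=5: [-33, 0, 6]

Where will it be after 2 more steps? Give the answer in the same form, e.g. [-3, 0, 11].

[-45, 0, 4]

Constant displacement of [-6, +0, -1] per step.
step 6: [-33, 0, 6] + [-6, +0, -1] → [-39, 0, 5]
step 7: [-39, 0, 5] + [-6, +0, -1] → [-45, 0, 4]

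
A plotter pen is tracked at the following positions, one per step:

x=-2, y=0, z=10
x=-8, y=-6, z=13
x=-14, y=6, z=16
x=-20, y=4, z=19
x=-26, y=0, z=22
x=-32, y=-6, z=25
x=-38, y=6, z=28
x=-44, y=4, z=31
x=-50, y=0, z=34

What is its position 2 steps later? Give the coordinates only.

The x coordinate changes by -6 each step, so at step 10 it is -2 + 10·(-6) = -62.
The y coordinate repeats the cycle [0, -6, 6, 4] with period 4; step 10 mod 4 = 2, giving 6.
The z coordinate changes by +3 each step, so at step 10 it is 10 + 10·(3) = 40.

x=-62, y=6, z=40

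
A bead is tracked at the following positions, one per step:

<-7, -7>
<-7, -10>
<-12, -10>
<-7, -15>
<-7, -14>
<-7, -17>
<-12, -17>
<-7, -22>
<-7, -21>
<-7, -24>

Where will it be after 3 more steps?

<-7, -28>

Differencing gives <+0, -3>, <-5, +0>, <+5, -5>, <+0, +1>, <+0, -3>, <-5, +0>, <+5, -5>, <+0, +1>, <+0, -3>. This is the pattern <+0, -3>, <-5, +0>, <+5, -5>, <+0, +1> repeated.
step 10: apply <-5, +0> → <-12, -24>
step 11: apply <+5, -5> → <-7, -29>
step 12: apply <+0, +1> → <-7, -28>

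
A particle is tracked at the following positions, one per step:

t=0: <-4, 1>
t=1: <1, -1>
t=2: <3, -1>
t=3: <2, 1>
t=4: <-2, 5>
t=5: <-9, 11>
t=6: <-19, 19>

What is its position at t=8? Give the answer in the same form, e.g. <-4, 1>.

Successive displacements: <+5, -2>, <+2, +0>, <-1, +2>, <-4, +4>, <-7, +6>, <-10, +8> — each changes by <-3, +2>.
step 7: <-19, 19> + <-13, +10> → <-32, 29>
step 8: <-32, 29> + <-16, +12> → <-48, 41>

<-48, 41>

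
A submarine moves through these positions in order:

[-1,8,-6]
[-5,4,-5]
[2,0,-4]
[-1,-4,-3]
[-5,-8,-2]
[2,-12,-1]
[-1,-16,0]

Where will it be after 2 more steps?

First: cycles through -1, -5, 2 every 3 steps. Step 8 lands at position 2 of the cycle → 2.
Second: linear, -4 per step → -24 at step 8.
Third: linear, +1 per step → 2 at step 8.

[2,-24,2]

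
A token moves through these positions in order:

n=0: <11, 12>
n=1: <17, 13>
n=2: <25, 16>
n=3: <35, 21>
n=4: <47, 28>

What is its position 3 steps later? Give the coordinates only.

<95, 61>

Successive displacements: <+6, +1>, <+8, +3>, <+10, +5>, <+12, +7> — each changes by <+2, +2>.
step 5: <47, 28> + <+14, +9> → <61, 37>
step 6: <61, 37> + <+16, +11> → <77, 48>
step 7: <77, 48> + <+18, +13> → <95, 61>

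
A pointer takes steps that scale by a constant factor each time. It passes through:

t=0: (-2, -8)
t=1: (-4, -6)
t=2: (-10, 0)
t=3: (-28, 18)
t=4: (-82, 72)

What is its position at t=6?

Consecutive displacements (-2, +2), (-6, +6), (-18, +18), (-54, +54) scale by a factor of 3 each step.
step 5: (-82, 72) + (-162, +162) → (-244, 234)
step 6: (-244, 234) + (-486, +486) → (-730, 720)

(-730, 720)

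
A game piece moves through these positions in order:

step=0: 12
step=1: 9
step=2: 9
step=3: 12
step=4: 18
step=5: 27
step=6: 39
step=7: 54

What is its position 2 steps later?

First differences are -3, +0, +3, +6, +9, +12, +15; their common second difference is +3 (constant acceleration).
step 8: 54 + 18 → 72
step 9: 72 + 21 → 93

93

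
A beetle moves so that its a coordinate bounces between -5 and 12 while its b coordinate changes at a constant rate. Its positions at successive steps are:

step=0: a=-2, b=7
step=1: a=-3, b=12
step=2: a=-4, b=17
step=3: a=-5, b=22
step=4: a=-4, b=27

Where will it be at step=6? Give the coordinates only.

a=-2, b=37

The a coordinate reflects between -5 and 12, moving 1 per step.
  step 5: -4 → -3
  step 6: -3 → -2
The b coordinate changes by +5 each step: at step 6 it is 37.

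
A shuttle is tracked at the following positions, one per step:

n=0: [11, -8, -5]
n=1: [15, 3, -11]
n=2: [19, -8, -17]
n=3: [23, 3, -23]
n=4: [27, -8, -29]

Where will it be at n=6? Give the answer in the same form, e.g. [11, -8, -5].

First: linear, +4 per step → 35 at step 6.
Second: cycles through -8, 3 every 2 steps. Step 6 lands at position 0 of the cycle → -8.
Third: linear, -6 per step → -41 at step 6.

[35, -8, -41]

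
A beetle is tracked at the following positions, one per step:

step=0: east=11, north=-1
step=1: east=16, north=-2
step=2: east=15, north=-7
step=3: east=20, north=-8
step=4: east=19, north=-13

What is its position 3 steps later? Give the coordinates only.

The moves between consecutive positions are (+5, -1), (-1, -5), (+5, -1), (-1, -5); they repeat the 2-cycle [(+5, -1), (-1, -5)].
step 5: apply (+5, -1) → east=24, north=-14
step 6: apply (-1, -5) → east=23, north=-19
step 7: apply (+5, -1) → east=28, north=-20

east=28, north=-20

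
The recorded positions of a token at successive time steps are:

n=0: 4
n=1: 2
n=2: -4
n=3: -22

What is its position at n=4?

Consecutive displacements -2, -6, -18 scale by a factor of 3 each step.
step 4: -22 − 54 → -76

-76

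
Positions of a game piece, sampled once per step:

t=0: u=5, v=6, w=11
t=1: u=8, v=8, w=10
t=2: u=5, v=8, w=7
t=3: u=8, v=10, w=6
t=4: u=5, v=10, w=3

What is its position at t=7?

The moves between consecutive positions are (+3, +2, -1), (-3, +0, -3), (+3, +2, -1), (-3, +0, -3); they repeat the 2-cycle [(+3, +2, -1), (-3, +0, -3)].
step 5: apply (+3, +2, -1) → u=8, v=12, w=2
step 6: apply (-3, +0, -3) → u=5, v=12, w=-1
step 7: apply (+3, +2, -1) → u=8, v=14, w=-2

u=8, v=14, w=-2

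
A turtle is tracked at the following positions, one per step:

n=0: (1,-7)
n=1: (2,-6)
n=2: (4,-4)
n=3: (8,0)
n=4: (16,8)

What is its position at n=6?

(64,56)

Consecutive displacements (+1,+1), (+2,+2), (+4,+4), (+8,+8) scale by a factor of 2 each step.
step 5: (16,8) + (+16,+16) → (32,24)
step 6: (32,24) + (+32,+32) → (64,56)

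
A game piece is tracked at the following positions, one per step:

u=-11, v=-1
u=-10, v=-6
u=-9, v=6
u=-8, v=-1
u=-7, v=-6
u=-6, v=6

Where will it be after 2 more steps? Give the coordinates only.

u=-4, v=-6

U: linear, +1 per step → -4 at step 7.
V: cycles through -1, -6, 6 every 3 steps. Step 7 lands at position 1 of the cycle → -6.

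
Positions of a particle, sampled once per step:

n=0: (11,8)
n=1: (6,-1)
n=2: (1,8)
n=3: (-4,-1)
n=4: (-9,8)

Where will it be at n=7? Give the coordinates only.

First: linear, -5 per step → -24 at step 7.
Second: cycles through 8, -1 every 2 steps. Step 7 lands at position 1 of the cycle → -1.

(-24,-1)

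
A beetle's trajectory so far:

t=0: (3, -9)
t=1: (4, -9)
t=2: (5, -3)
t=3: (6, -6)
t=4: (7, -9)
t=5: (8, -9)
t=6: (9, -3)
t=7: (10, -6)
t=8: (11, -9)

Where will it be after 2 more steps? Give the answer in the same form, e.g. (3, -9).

First: linear, +1 per step → 13 at step 10.
Second: cycles through -9, -9, -3, -6 every 4 steps. Step 10 lands at position 2 of the cycle → -3.

(13, -3)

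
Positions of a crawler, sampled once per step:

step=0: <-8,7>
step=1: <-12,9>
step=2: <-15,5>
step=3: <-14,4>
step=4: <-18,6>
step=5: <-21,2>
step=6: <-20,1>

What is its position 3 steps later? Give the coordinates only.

Step-to-step displacements: <-4,+2>, <-3,-4>, <+1,-1>, <-4,+2>, <-3,-4>, <+1,-1> — a repeating cycle of length 3.
step 7: apply <-4,+2> → <-24,3>
step 8: apply <-3,-4> → <-27,-1>
step 9: apply <+1,-1> → <-26,-2>

<-26,-2>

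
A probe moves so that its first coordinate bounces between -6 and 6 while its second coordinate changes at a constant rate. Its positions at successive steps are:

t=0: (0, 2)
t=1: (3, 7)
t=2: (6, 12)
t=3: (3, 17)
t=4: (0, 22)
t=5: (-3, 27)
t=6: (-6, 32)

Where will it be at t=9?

(3, 47)

The first coordinate travels 3 per step and bounces off the walls at -6 and 6.
  step 7: -6 → -3
  step 8: -3 → 0
  step 9: 0 → 3
The second coordinate changes by +5 each step: at step 9 it is 47.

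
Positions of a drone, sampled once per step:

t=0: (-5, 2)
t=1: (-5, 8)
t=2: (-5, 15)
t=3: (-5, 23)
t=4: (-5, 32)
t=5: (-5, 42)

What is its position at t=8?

Taking differences between consecutive positions: (+0, +6), (+0, +7), (+0, +8), (+0, +9), (+0, +10). These grow by (+0, +1) each step.
step 6: (-5, 42) + (+0, +11) → (-5, 53)
step 7: (-5, 53) + (+0, +12) → (-5, 65)
step 8: (-5, 65) + (+0, +13) → (-5, 78)

(-5, 78)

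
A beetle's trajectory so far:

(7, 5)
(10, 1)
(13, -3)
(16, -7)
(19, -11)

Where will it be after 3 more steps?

(28, -23)

Each step adds (+3, -4) to the position.
step 5: (19, -11) + (+3, -4) → (22, -15)
step 6: (22, -15) + (+3, -4) → (25, -19)
step 7: (25, -19) + (+3, -4) → (28, -23)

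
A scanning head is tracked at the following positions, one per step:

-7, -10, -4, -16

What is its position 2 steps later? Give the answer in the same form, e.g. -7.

-40

Consecutive displacements -3, +6, -12 scale by a factor of -2 each step.
step 4: -16 + 24 → 8
step 5: 8 − 48 → -40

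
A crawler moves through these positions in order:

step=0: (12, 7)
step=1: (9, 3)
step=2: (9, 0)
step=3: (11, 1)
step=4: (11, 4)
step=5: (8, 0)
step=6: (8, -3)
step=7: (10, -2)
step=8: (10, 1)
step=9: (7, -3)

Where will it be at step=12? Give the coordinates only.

Differencing gives (-3, -4), (+0, -3), (+2, +1), (+0, +3), (-3, -4), (+0, -3), (+2, +1), (+0, +3), (-3, -4). This is the pattern (-3, -4), (+0, -3), (+2, +1), (+0, +3) repeated.
step 10: apply (+0, -3) → (7, -6)
step 11: apply (+2, +1) → (9, -5)
step 12: apply (+0, +3) → (9, -2)

(9, -2)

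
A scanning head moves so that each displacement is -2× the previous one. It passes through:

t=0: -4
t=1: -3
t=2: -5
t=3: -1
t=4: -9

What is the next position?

Step-to-step displacements: +1, -2, +4, -8; each is -2× the previous.
step 5: -9 + 16 → 7

7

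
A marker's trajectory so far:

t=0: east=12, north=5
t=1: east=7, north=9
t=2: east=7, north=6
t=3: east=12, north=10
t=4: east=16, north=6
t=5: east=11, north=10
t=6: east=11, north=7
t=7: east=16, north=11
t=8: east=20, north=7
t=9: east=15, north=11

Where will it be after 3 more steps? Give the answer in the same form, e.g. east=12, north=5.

The moves between consecutive positions are (-5,+4), (+0,-3), (+5,+4), (+4,-4), (-5,+4), (+0,-3), (+5,+4), (+4,-4), (-5,+4); they repeat the 4-cycle [(-5,+4), (+0,-3), (+5,+4), (+4,-4)].
step 10: apply (+0,-3) → east=15, north=8
step 11: apply (+5,+4) → east=20, north=12
step 12: apply (+4,-4) → east=24, north=8

east=24, north=8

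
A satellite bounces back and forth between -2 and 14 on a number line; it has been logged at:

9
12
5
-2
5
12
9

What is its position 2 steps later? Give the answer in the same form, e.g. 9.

1

The value travels 7 per step and bounces off the walls at -2 and 14.
  step 7: 9 → 2
  step 8: 2 → 1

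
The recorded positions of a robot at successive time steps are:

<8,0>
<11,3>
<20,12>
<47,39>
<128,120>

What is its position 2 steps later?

Step-to-step displacements: <+3,+3>, <+9,+9>, <+27,+27>, <+81,+81>; each is 3× the previous.
step 5: <128,120> + <+243,+243> → <371,363>
step 6: <371,363> + <+729,+729> → <1100,1092>

<1100,1092>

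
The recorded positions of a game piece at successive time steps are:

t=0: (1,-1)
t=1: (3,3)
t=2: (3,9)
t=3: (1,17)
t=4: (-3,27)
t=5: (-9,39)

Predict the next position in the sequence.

Successive displacements: (+2,+4), (+0,+6), (-2,+8), (-4,+10), (-6,+12) — each changes by (-2,+2).
step 6: (-9,39) + (-8,+14) → (-17,53)

(-17,53)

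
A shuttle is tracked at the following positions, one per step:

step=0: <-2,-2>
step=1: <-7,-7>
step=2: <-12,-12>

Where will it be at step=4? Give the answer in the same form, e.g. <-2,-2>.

<-22,-22>

Constant displacement of <-5,-5> per step.
step 3: <-12,-12> + <-5,-5> → <-17,-17>
step 4: <-17,-17> + <-5,-5> → <-22,-22>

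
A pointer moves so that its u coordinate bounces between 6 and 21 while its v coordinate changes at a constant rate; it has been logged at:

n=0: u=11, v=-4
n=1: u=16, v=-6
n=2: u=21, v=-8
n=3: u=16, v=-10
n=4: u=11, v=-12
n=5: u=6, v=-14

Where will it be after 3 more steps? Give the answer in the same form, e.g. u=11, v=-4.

The u coordinate reflects between 6 and 21, moving 5 per step.
  step 6: 6 → 11
  step 7: 11 → 16
  step 8: 16 → 21
The v coordinate changes by -2 each step: at step 8 it is -20.

u=21, v=-20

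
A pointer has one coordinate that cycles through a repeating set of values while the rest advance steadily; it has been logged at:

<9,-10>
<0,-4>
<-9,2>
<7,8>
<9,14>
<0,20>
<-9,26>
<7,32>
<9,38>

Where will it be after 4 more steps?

<9,62>

First: cycles through 9, 0, -9, 7 every 4 steps. Step 12 lands at position 0 of the cycle → 9.
Second: linear, +6 per step → 62 at step 12.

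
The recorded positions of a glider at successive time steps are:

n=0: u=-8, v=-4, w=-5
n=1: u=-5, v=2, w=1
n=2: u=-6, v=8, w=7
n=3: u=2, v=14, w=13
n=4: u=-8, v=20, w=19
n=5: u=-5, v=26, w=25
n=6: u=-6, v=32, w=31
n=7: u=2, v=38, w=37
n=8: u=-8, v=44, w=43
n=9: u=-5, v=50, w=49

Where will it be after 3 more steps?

u=-8, v=68, w=67

U: cycles through -8, -5, -6, 2 every 4 steps. Step 12 lands at position 0 of the cycle → -8.
V: linear, +6 per step → 68 at step 12.
W: linear, +6 per step → 67 at step 12.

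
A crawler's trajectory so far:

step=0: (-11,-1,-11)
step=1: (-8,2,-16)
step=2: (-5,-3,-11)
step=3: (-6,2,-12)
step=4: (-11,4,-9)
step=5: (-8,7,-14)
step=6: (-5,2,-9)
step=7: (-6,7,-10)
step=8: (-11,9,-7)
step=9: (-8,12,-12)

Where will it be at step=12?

(-11,14,-5)

The moves between consecutive positions are (+3,+3,-5), (+3,-5,+5), (-1,+5,-1), (-5,+2,+3), (+3,+3,-5), (+3,-5,+5), (-1,+5,-1), (-5,+2,+3), (+3,+3,-5); they repeat the 4-cycle [(+3,+3,-5), (+3,-5,+5), (-1,+5,-1), (-5,+2,+3)].
step 10: apply (+3,-5,+5) → (-5,7,-7)
step 11: apply (-1,+5,-1) → (-6,12,-8)
step 12: apply (-5,+2,+3) → (-11,14,-5)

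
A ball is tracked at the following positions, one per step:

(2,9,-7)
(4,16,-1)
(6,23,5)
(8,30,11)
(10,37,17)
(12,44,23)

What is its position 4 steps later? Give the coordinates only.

The position changes by (+2,+7,+6) every step.
step 6: (12,44,23) + (+2,+7,+6) → (14,51,29)
step 7: (14,51,29) + (+2,+7,+6) → (16,58,35)
step 8: (16,58,35) + (+2,+7,+6) → (18,65,41)
step 9: (18,65,41) + (+2,+7,+6) → (20,72,47)

(20,72,47)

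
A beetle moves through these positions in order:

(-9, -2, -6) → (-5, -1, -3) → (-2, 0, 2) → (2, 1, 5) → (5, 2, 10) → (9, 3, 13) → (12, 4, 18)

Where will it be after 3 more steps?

Step-to-step displacements: (+4, +1, +3), (+3, +1, +5), (+4, +1, +3), (+3, +1, +5), (+4, +1, +3), (+3, +1, +5) — a repeating cycle of length 2.
step 7: apply (+4, +1, +3) → (16, 5, 21)
step 8: apply (+3, +1, +5) → (19, 6, 26)
step 9: apply (+4, +1, +3) → (23, 7, 29)

(23, 7, 29)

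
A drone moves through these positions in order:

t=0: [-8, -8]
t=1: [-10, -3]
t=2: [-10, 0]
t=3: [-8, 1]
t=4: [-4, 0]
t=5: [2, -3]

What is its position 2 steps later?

First differences are [-2, +5], [+0, +3], [+2, +1], [+4, -1], [+6, -3]; their common second difference is [+2, -2] (constant acceleration).
step 6: [2, -3] + [+8, -5] → [10, -8]
step 7: [10, -8] + [+10, -7] → [20, -15]

[20, -15]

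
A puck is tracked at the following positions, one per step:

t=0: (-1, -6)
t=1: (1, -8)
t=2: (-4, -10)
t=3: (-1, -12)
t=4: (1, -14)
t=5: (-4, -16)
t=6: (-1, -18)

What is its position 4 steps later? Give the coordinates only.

(1, -26)

The first coordinate repeats the cycle [-1, 1, -4] with period 3; step 10 mod 3 = 1, giving 1.
The second coordinate changes by -2 each step, so at step 10 it is -6 + 10·(-2) = -26.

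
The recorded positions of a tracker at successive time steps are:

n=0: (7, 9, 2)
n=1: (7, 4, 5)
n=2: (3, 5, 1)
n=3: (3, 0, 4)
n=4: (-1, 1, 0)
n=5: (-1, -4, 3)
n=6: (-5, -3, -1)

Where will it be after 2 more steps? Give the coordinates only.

(-9, -7, -2)

Differencing gives (+0, -5, +3), (-4, +1, -4), (+0, -5, +3), (-4, +1, -4), (+0, -5, +3), (-4, +1, -4). This is the pattern (+0, -5, +3), (-4, +1, -4) repeated.
step 7: apply (+0, -5, +3) → (-5, -8, 2)
step 8: apply (-4, +1, -4) → (-9, -7, -2)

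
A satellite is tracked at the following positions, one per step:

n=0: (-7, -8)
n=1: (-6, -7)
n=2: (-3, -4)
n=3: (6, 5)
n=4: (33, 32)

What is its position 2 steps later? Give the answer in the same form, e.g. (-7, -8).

Consecutive displacements (+1, +1), (+3, +3), (+9, +9), (+27, +27) scale by a factor of 3 each step.
step 5: (33, 32) + (+81, +81) → (114, 113)
step 6: (114, 113) + (+243, +243) → (357, 356)

(357, 356)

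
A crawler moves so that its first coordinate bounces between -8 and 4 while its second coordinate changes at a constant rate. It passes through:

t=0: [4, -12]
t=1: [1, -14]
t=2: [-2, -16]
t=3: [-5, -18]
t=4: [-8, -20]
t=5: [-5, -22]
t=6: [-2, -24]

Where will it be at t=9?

The first coordinate travels 3 per step and bounces off the walls at -8 and 4.
  step 7: -2 → 1
  step 8: 1 → 4
  step 9: 4 → 1
The second coordinate changes by -2 each step: at step 9 it is -30.

[1, -30]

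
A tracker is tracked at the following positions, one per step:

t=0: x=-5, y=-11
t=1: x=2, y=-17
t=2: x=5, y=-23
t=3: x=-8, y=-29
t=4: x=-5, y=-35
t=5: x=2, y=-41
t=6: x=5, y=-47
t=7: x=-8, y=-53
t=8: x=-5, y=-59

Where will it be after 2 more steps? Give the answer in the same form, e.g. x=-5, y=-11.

X: cycles through -5, 2, 5, -8 every 4 steps. Step 10 lands at position 2 of the cycle → 5.
Y: linear, -6 per step → -71 at step 10.

x=5, y=-71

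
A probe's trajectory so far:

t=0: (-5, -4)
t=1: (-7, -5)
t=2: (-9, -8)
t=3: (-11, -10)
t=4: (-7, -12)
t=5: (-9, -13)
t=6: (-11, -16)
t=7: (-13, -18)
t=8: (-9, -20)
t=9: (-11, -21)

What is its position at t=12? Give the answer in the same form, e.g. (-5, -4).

Step-to-step displacements: (-2, -1), (-2, -3), (-2, -2), (+4, -2), (-2, -1), (-2, -3), (-2, -2), (+4, -2), (-2, -1) — a repeating cycle of length 4.
step 10: apply (-2, -3) → (-13, -24)
step 11: apply (-2, -2) → (-15, -26)
step 12: apply (+4, -2) → (-11, -28)

(-11, -28)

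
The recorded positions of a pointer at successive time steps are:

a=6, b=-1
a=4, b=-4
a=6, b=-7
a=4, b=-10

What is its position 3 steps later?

a=6, b=-19

The a coordinate repeats the cycle [6, 4] with period 2; step 6 mod 2 = 0, giving 6.
The b coordinate changes by -3 each step, so at step 6 it is -1 + 6·(-3) = -19.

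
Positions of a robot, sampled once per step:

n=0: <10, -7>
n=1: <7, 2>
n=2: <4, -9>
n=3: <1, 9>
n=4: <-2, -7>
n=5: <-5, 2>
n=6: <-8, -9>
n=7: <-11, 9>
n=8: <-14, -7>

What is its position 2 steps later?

<-20, -9>

First: linear, -3 per step → -20 at step 10.
Second: cycles through -7, 2, -9, 9 every 4 steps. Step 10 lands at position 2 of the cycle → -9.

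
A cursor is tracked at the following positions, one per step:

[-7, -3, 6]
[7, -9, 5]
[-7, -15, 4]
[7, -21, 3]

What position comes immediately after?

[-7, -27, 2]

The first coordinate repeats the cycle [-7, 7] with period 2; step 4 mod 2 = 0, giving -7.
The second coordinate changes by -6 each step, so at step 4 it is -3 + 4·(-6) = -27.
The third coordinate changes by -1 each step, so at step 4 it is 6 + 4·(-1) = 2.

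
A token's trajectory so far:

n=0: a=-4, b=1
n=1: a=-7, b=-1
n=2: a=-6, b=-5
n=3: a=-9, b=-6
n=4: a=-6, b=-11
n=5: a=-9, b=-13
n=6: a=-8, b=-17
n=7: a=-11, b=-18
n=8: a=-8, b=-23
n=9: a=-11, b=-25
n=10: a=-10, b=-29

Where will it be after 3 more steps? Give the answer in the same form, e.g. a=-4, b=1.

a=-13, b=-37

Differencing gives (-3, -2), (+1, -4), (-3, -1), (+3, -5), (-3, -2), (+1, -4), (-3, -1), (+3, -5), (-3, -2), (+1, -4). This is the pattern (-3, -2), (+1, -4), (-3, -1), (+3, -5) repeated.
step 11: apply (-3, -1) → a=-13, b=-30
step 12: apply (+3, -5) → a=-10, b=-35
step 13: apply (-3, -2) → a=-13, b=-37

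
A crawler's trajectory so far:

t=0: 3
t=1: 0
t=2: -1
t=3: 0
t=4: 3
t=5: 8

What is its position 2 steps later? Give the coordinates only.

Successive displacements: -3, -1, +1, +3, +5 — each changes by +2.
step 6: 8 + 7 → 15
step 7: 15 + 9 → 24

24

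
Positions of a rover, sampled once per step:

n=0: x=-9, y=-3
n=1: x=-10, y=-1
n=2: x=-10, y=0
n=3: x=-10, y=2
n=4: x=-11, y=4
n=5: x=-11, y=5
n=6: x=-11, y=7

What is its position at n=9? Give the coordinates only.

x=-12, y=12

The moves between consecutive positions are (-1, +2), (+0, +1), (+0, +2), (-1, +2), (+0, +1), (+0, +2); they repeat the 3-cycle [(-1, +2), (+0, +1), (+0, +2)].
step 7: apply (-1, +2) → x=-12, y=9
step 8: apply (+0, +1) → x=-12, y=10
step 9: apply (+0, +2) → x=-12, y=12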